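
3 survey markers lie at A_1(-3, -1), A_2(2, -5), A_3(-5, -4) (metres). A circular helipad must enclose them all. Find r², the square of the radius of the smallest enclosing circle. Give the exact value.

Side lengths²: A_1A_2² = 41, A_1A_3² = 13, A_2A_3² = 50.
Since A_2A_3² = 50 < 41 + 13 = 54, the triangle is acute, so the smallest enclosing circle is the circumcircle.
Circumcentre = (-67/46, -193/46), r² = 13325/1058.

13325/1058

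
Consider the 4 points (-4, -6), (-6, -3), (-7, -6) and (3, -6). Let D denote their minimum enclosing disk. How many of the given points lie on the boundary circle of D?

3

The minimum enclosing circle of a finite set is fixed by two of the points (as a diameter) or three (as a circumcircle).
The farthest pair is (-7, -6)–(3, -6) with squared distance 100. The circle on this segment as diameter has centre (-2, -6) and r² = 100/4 = 25.
Check (-4, -6): distance² to centre = 4 ≤ 25, so it lies inside.
All remaining points lie in this disk, and no smaller disk contains both endpoints, so this is the minimum enclosing circle.
The points at distance exactly r from the centre are (-6, -3), (-7, -6), (3, -6) — 3 points.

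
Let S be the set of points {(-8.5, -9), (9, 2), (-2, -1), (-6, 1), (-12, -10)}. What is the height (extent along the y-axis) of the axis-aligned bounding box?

max y = 2, min y = -10, so height = 12.

12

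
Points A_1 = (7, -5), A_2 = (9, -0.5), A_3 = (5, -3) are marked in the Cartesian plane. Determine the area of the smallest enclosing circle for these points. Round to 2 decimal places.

20.06

Side lengths²: A_1A_2² = 24.25, A_1A_3² = 8, A_2A_3² = 22.25.
Since A_1A_2² = 24.25 < 22.25 + 8 = 30.25, the triangle is acute, so the smallest enclosing circle is the circumcircle.
Circumcentre = (389/52, -131/52), r² = 8633/1352.
Area = π·r² = π·8633/1352 ≈ 20.06.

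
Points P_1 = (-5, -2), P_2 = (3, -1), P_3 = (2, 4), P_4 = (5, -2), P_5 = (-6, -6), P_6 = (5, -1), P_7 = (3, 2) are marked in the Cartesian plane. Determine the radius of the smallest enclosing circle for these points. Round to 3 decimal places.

6.446

The minimum enclosing circle is determined by three boundary points: P_3, P_4, P_5.
Their circumcentre is (-37/26, -19/13) with r² = 28085/676.
The farthest remaining point P_6 is at distance² 28033/676 ≤ 28085/676.
r = √(28085/676) ≈ 6.446.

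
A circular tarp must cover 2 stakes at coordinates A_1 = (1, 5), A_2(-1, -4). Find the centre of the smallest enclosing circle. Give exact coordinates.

The smallest circle enclosing two points has them as diameter endpoints.
Centre = midpoint = (0, 0.5); r² = |A_1A_2|²/4 = 85/4 = 21.25.
Centre = (0, 0.5).

(0, 0.5)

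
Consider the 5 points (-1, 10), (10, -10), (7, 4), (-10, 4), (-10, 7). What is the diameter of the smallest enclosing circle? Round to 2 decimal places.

The minimum enclosing circle of a finite set is fixed by two of the points (as a diameter) or three (as a circumcircle).
The farthest pair is (10, -10)–(-10, 7) with squared distance 689. The circle on this segment as diameter has centre (0, -1.5) and r² = 689/4 = 172.25.
Check (-1, 10): distance² to centre = 133.25 ≤ 172.25, so it lies inside.
All remaining points lie in this disk, and no smaller disk contains both endpoints, so this is the minimum enclosing circle.
Diameter = 2r = 2√(172.25) ≈ 26.25.

26.25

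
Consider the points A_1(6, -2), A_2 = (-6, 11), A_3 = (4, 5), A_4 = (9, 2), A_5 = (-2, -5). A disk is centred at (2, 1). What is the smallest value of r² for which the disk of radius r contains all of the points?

The required radius is the distance from (2, 1) to the farthest point.
Squared distances: 25, 164, 20, 50, 52.
Maximum is 164, attained at A_2.

164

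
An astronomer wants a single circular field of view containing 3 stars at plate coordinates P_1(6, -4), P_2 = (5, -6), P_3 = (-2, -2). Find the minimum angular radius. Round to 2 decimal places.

4.13

Side lengths²: P_1P_2² = 5, P_1P_3² = 68, P_2P_3² = 65.
Since P_1P_3² = 68 < 65 + 5 = 70, the triangle is acute, so the smallest enclosing circle is the circumcircle.
Circumcentre = (35/18, -29/9), r² = 5525/324.
r = √(5525/324) ≈ 4.13.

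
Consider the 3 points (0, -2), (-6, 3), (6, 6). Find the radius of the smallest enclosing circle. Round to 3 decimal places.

Call the three points A, B, C in the order given.
Side lengths²: AB² = 61, AC² = 100, BC² = 153.
Since BC² = 153 < 100 + 61 = 161, the triangle is acute, so the smallest enclosing circle is the circumcircle.
Circumcentre = (1/13, 109/26), r² = 25925/676.
r = √(25925/676) ≈ 6.193.

6.193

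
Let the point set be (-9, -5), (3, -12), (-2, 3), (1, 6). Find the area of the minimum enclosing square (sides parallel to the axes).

324

The bounding box has width 12 and height 18.
An axis-aligned square enclosing the set must have side ≥ max(width, height).
So the minimum side is max(12, 18) = 18.
Area = 18² = 324.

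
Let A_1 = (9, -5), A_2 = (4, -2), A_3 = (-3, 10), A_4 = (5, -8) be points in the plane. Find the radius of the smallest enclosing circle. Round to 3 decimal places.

The minimum enclosing circle of a finite set is fixed by two of the points (as a diameter) or three (as a circumcircle).
The minimum enclosing circle is determined by three boundary points: A_1, A_3, A_4.
Their circumcentre is (1.28125, 1.125) with r² = 97.0947265625.
The farthest remaining point A_2 is at distance² 17.1572265625 ≤ 97.0947265625.
r = √(97.0947265625) ≈ 9.854.

9.854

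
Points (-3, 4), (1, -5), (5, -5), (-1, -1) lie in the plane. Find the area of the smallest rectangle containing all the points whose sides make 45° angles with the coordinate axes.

42.5

In coordinates u = x + y, v = x − y the rectangle is axis-aligned; the map (x,y)→(u,v) scales areas by 2.
u-values: 1, -4, 0, -2; range = 1 − (-4) = 5.
v-values: -7, 6, 10, 0; range = 10 − (-7) = 17.
Area = (5 × 17) / 2 = 42.5.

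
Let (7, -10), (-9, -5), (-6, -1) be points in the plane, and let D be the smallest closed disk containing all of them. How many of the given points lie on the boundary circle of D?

2

Call the three points A, B, C in the order given.
Side lengths²: AB² = 281, AC² = 250, BC² = 25.
Since AB² = 281 ≥ 250 + 25 = 275, the angle opposite AB is not acute, so the smallest enclosing circle has AB as diameter.
Centre = midpoint of AB = (-1, -7.5), r² = 281/4 = 70.25.
The points at distance exactly r from the centre are (7, -10), (-9, -5) — 2 points.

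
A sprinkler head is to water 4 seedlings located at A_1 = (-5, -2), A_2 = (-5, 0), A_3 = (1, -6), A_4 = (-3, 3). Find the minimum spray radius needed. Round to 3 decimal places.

The minimum enclosing circle of a finite set is fixed by two of the points (as a diameter) or three (as a circumcircle).
The farthest pair is A_3–A_4 with squared distance 97. The circle on this segment as diameter has centre (-1, -1.5) and r² = 97/4 = 24.25.
Check A_1: distance² to centre = 16.25 ≤ 24.25, so it lies inside.
All remaining points lie in this disk, and no smaller disk contains both endpoints, so this is the minimum enclosing circle.
r = √(24.25) ≈ 4.924.

4.924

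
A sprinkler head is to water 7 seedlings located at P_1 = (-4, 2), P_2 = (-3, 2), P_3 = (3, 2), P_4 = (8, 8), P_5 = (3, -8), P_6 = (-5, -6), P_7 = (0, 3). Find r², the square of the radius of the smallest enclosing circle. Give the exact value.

The minimum enclosing circle of a finite set is fixed by two of the points (as a diameter) or three (as a circumcircle).
The farthest pair is P_4–P_6 with squared distance 365. The circle on this segment as diameter has centre (1.5, 1) and r² = 365/4 = 91.25.
Check P_1: distance² to centre = 31.25 ≤ 91.25, so it lies inside.
All remaining points lie in this disk, and no smaller disk contains both endpoints, so this is the minimum enclosing circle.

91.25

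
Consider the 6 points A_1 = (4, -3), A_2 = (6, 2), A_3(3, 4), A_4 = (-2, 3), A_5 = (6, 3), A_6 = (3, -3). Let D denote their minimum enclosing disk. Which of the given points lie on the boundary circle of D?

A_1, A_4, A_5

A smallest enclosing disk is always determined by at most three of the input points on its boundary.
The minimum enclosing circle is determined by three boundary points: A_1, A_4, A_5.
Their circumcentre is (2, 1) with r² = 20.
The farthest remaining point A_2 is at distance² 17 ≤ 20.
The points at distance exactly r from the centre are A_1, A_4, A_5 — 3 points.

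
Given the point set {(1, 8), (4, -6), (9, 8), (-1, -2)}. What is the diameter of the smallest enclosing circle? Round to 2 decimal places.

By Welzl's lemma the MEC is supported by two points (diametrically opposite) or three points (on a circumcircle).
The minimum enclosing circle is determined by three boundary points: (1, 8), (4, -6), (9, 8).
Their circumcentre is (5, 43/28) with r² = 45305/784.
The farthest remaining point (-1, -2) is at distance² 38025/784 ≤ 45305/784.
Diameter = 2r = 2√(45305/784) ≈ 15.20.

15.20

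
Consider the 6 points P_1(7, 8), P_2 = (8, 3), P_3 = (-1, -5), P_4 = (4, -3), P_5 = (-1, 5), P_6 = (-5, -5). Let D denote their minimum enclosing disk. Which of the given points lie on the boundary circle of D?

The farthest pair is P_1–P_6 with squared distance 313. The circle on this segment as diameter has centre (1, 1.5) and r² = 313/4 = 78.25.
Check P_2: distance² to centre = 51.25 ≤ 78.25, so it lies inside.
All remaining points lie in this disk, and no smaller disk contains both endpoints, so this is the minimum enclosing circle.
The points at distance exactly r from the centre are P_1, P_6 — 2 points.

P_1, P_6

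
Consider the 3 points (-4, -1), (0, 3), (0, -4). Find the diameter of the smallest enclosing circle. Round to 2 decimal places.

Call the three points A, B, C in the order given.
Side lengths²: AB² = 32, AC² = 25, BC² = 49.
Since BC² = 49 < 32 + 25 = 57, the triangle is acute, so the smallest enclosing circle is the circumcircle.
Circumcentre = (-0.5, -0.5), r² = 12.5.
Diameter = 2r = 2√(12.5) ≈ 7.07.

7.07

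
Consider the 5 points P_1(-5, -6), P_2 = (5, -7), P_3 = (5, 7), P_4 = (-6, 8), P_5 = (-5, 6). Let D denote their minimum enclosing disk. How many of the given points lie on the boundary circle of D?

2

By Welzl's lemma the MEC is supported by two points (diametrically opposite) or three points (on a circumcircle).
The farthest pair is P_2–P_4 with squared distance 346. The circle on this segment as diameter has centre (-0.5, 0.5) and r² = 346/4 = 86.5.
Check P_1: distance² to centre = 62.5 ≤ 86.5, so it lies inside.
All remaining points lie in this disk, and no smaller disk contains both endpoints, so this is the minimum enclosing circle.
The points at distance exactly r from the centre are P_2, P_4 — 2 points.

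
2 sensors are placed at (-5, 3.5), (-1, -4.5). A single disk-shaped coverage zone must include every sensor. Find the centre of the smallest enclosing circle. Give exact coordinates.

The smallest circle enclosing two points has them as diameter endpoints.
Centre = midpoint = (-3, -0.5); r² = |(-5, 3.5)−(-1, -4.5)|²/4 = 80/4 = 20.
Centre = (-3, -0.5).

(-3, -0.5)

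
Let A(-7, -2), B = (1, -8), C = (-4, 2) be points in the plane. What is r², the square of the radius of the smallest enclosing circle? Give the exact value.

31.25

Side lengths²: AB² = 100, AC² = 25, BC² = 125.
Since BC² = 125 ≥ 100 + 25 = 125, the angle opposite BC is not acute, so the smallest enclosing circle has BC as diameter.
Centre = midpoint of BC = (-1.5, -3), r² = 125/4 = 31.25.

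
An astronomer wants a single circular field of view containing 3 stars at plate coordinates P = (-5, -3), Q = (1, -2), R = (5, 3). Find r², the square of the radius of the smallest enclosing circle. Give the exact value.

34

Side lengths²: PQ² = 37, PR² = 136, QR² = 41.
Since PR² = 136 ≥ 41 + 37 = 78, the angle opposite PR is not acute, so the smallest enclosing circle has PR as diameter.
Centre = midpoint of PR = (0, 0), r² = 136/4 = 34.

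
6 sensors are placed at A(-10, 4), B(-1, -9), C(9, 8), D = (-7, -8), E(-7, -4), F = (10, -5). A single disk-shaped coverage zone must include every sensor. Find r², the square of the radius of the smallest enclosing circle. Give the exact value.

By Welzl's lemma the MEC is supported by two points (diametrically opposite) or three points (on a circumcircle).
The minimum enclosing circle is determined by three boundary points: A, C, D.
Their circumcentre is (0.7, 0.3) with r² = 128.18.
The farthest remaining point F is at distance² 114.58 ≤ 128.18.

128.18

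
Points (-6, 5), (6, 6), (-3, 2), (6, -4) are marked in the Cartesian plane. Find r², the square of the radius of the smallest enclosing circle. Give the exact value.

A smallest enclosing disk is always determined by at most three of the input points on its boundary.
The minimum enclosing circle is determined by three boundary points: (-6, 5), (6, 6), (6, -4).
Their circumcentre is (0.375, 1) with r² = 56.640625.
The farthest remaining point (-3, 2) is at distance² 12.390625 ≤ 56.640625.

56.640625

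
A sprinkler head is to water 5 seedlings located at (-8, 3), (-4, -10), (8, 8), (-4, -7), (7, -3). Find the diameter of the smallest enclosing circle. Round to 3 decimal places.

A smallest enclosing disk is always determined by at most three of the input points on its boundary.
The farthest pair is (-4, -10)–(8, 8) with squared distance 468. The circle on this segment as diameter has centre (2, -1) and r² = 468/4 = 117.
Check (-8, 3): distance² to centre = 116 ≤ 117, so it lies inside.
All remaining points lie in this disk, and no smaller disk contains both endpoints, so this is the minimum enclosing circle.
Diameter = 2r = 2√117 ≈ 21.633.

21.633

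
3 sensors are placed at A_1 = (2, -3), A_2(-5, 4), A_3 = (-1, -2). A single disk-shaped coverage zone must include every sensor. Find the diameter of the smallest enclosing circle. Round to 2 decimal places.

Side lengths²: A_1A_2² = 98, A_1A_3² = 10, A_2A_3² = 52.
Since A_1A_2² = 98 ≥ 52 + 10 = 62, the angle opposite A_1A_2 is not acute, so the smallest enclosing circle has A_1A_2 as diameter.
Centre = midpoint of A_1A_2 = (-1.5, 0.5), r² = 98/4 = 24.5.
Diameter = 2r = 2√(24.5) ≈ 9.90.

9.90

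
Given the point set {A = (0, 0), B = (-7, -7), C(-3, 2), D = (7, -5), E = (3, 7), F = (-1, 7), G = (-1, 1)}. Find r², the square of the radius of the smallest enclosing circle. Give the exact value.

By Welzl's lemma the MEC is supported by two points (diametrically opposite) or three points (on a circumcircle).
The minimum enclosing circle is determined by three boundary points: B, D, E.
Their circumcentre is (-8/11, -10/11) with r² = 9250/121.
The farthest remaining point F is at distance² 7578/121 ≤ 9250/121.

9250/121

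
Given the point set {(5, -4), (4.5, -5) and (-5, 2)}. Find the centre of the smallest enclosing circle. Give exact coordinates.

(-0.25, -1.5)

Call the three points A, B, C in the order given.
Side lengths²: AB² = 1.25, AC² = 136, BC² = 139.25.
Since BC² = 139.25 ≥ 136 + 1.25 = 137.25, the angle opposite BC is not acute, so the smallest enclosing circle has BC as diameter.
Centre = midpoint of BC = (-0.25, -1.5), r² = 139.25/4 = 34.8125.
Centre = (-0.25, -1.5).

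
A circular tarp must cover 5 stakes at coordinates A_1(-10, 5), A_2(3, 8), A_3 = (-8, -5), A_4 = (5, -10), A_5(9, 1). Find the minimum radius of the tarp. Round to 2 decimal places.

By Welzl's lemma the MEC is supported by two points (diametrically opposite) or three points (on a circumcircle).
The minimum enclosing circle is determined by three boundary points: A_1, A_4, A_5.
Their circumcentre is (-43/30, -43/30) with r² = 51649/450.
The farthest remaining point A_2 is at distance² 48889/450 ≤ 51649/450.
r = √(51649/450) ≈ 10.71.

10.71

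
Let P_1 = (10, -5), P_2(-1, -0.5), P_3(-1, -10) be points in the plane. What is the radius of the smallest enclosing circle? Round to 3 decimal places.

Side lengths²: P_1P_2² = 141.25, P_1P_3² = 146, P_2P_3² = 90.25.
Since P_1P_3² = 146 < 141.25 + 90.25 = 231.5, the triangle is acute, so the smallest enclosing circle is the circumcircle.
Circumcentre = (153/44, -5.25), r² = 41245/968.
r = √(41245/968) ≈ 6.528.

6.528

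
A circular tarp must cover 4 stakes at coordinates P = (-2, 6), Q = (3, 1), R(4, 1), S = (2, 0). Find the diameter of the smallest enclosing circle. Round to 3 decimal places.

7.810

The minimum enclosing circle of a finite set is fixed by two of the points (as a diameter) or three (as a circumcircle).
The farthest pair is P–R with squared distance 61. The circle on this segment as diameter has centre (1, 3.5) and r² = 61/4 = 15.25.
Check Q: distance² to centre = 10.25 ≤ 15.25, so it lies inside.
All remaining points lie in this disk, and no smaller disk contains both endpoints, so this is the minimum enclosing circle.
Diameter = 2r = 2√(15.25) ≈ 7.810.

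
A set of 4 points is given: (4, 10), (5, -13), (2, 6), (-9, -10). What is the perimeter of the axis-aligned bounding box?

74

Width = max x − min x = 5 − (-9) = 14.
Height = max y − min y = 10 − (-13) = 23.
Perimeter = 2(14 + 23) = 74.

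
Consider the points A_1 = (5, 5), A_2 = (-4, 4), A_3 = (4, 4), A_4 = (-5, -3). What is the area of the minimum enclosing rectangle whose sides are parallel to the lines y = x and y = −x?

72

In coordinates u = x + y, v = x − y the rectangle is axis-aligned; the map (x,y)→(u,v) scales areas by 2.
u-values: 10, 0, 8, -8; range = 10 − (-8) = 18.
v-values: 0, -8, 0, -2; range = 0 − (-8) = 8.
Area = (18 × 8) / 2 = 72.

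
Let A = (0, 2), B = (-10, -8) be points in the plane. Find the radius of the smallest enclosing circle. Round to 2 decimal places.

7.07

The smallest circle enclosing two points has them as diameter endpoints.
Centre = midpoint = (-5, -3); r² = |AB|²/4 = 200/4 = 50.
r = √50 ≈ 7.07.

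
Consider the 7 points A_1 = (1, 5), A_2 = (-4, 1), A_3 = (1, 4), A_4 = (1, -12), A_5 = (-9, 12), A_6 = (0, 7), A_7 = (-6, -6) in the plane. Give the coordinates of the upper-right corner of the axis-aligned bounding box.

(1, 12)

x-range [-9, 1], y-range [-12, 12].
The upper-right corner is (1, 12).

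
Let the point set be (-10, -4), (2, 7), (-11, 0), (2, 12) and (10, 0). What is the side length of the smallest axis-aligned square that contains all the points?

21

The bounding box has width 21 and height 16.
An axis-aligned square enclosing the set must have side ≥ max(width, height).
So the minimum side is max(21, 16) = 21.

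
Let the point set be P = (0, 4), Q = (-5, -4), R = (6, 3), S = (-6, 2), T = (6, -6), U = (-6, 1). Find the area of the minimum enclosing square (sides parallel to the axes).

The bounding box has width 12 and height 10.
An axis-aligned square enclosing the set must have side ≥ max(width, height).
So the minimum side is max(12, 10) = 12.
Area = 12² = 144.

144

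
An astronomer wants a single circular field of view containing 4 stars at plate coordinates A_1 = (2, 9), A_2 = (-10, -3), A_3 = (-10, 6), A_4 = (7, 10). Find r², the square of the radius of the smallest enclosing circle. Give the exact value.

A smallest enclosing disk is always determined by at most three of the input points on its boundary.
The farthest pair is A_2–A_4 with squared distance 458. The circle on this segment as diameter has centre (-1.5, 3.5) and r² = 458/4 = 114.5.
Check A_1: distance² to centre = 42.5 ≤ 114.5, so it lies inside.
All remaining points lie in this disk, and no smaller disk contains both endpoints, so this is the minimum enclosing circle.

114.5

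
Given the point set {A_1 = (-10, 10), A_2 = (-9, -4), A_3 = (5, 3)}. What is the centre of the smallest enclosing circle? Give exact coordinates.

Side lengths²: A_1A_2² = 197, A_1A_3² = 274, A_2A_3² = 245.
Since A_1A_3² = 274 < 245 + 197 = 442, the triangle is acute, so the smallest enclosing circle is the circumcircle.
Circumcentre = (-229/58, 197/58), r² = 134945/1682.
Centre = (-229/58, 197/58).

(-229/58, 197/58)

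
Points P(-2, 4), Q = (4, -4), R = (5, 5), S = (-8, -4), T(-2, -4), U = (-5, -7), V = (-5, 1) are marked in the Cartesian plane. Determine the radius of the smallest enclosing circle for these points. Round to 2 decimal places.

The minimum enclosing circle is determined by three boundary points: R, S, U.
Their circumcentre is (-12/11, -1/11) with r² = 7625/121.
The farthest remaining point Q is at distance² 4985/121 ≤ 7625/121.
r = √(7625/121) ≈ 7.94.

7.94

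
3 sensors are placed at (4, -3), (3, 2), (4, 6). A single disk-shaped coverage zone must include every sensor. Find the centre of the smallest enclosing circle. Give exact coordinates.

(4, 1.5)

Call the three points A, B, C in the order given.
Side lengths²: AB² = 26, AC² = 81, BC² = 17.
Since AC² = 81 ≥ 26 + 17 = 43, the angle opposite AC is not acute, so the smallest enclosing circle has AC as diameter.
Centre = midpoint of AC = (4, 1.5), r² = 81/4 = 20.25.
Centre = (4, 1.5).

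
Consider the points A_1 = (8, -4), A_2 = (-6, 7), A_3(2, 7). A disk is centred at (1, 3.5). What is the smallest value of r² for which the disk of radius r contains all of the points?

105.25

The required radius is the distance from (1, 3.5) to the farthest point.
Squared distances: 105.25, 61.25, 13.25.
Maximum is 105.25, attained at A_1.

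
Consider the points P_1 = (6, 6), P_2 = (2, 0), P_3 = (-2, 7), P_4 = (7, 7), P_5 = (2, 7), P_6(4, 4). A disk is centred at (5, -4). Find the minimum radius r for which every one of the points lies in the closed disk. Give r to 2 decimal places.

The required radius is the distance from (5, -4) to the farthest point.
Squared distances: 101, 25, 170, 125, 130, 65.
Maximum is 170, attained at P_3.
r = √170 ≈ 13.04.

13.04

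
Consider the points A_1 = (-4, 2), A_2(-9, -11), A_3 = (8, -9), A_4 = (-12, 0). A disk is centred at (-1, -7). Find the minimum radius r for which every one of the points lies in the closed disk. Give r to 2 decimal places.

13.04

The required radius is the distance from (-1, -7) to the farthest point.
Squared distances: 90, 80, 85, 170.
Maximum is 170, attained at A_4.
r = √170 ≈ 13.04.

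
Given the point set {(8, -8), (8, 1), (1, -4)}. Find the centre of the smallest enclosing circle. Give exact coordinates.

(83/14, -3.5)

Call the three points A, B, C in the order given.
Side lengths²: AB² = 81, AC² = 65, BC² = 74.
Since AB² = 81 < 74 + 65 = 139, the triangle is acute, so the smallest enclosing circle is the circumcircle.
Circumcentre = (83/14, -3.5), r² = 2405/98.
Centre = (83/14, -3.5).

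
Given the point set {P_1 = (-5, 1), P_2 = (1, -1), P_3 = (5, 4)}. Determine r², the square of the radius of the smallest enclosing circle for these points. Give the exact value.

27.25

Side lengths²: P_1P_2² = 40, P_1P_3² = 109, P_2P_3² = 41.
Since P_1P_3² = 109 ≥ 41 + 40 = 81, the angle opposite P_1P_3 is not acute, so the smallest enclosing circle has P_1P_3 as diameter.
Centre = midpoint of P_1P_3 = (0, 2.5), r² = 109/4 = 27.25.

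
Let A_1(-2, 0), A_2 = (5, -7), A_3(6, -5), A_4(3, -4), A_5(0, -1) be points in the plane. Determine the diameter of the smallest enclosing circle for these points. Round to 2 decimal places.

By Welzl's lemma the MEC is supported by two points (diametrically opposite) or three points (on a circumcircle).
The farthest pair is A_1–A_2 with squared distance 98. The circle on this segment as diameter has centre (1.5, -3.5) and r² = 98/4 = 24.5.
Check A_3: distance² to centre = 22.5 ≤ 24.5, so it lies inside.
All remaining points lie in this disk, and no smaller disk contains both endpoints, so this is the minimum enclosing circle.
Diameter = 2r = 2√(24.5) ≈ 9.90.

9.90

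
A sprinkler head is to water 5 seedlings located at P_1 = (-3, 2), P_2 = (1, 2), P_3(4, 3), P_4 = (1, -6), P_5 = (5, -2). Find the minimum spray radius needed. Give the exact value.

By Welzl's lemma the MEC is supported by two points (diametrically opposite) or three points (on a circumcircle).
The minimum enclosing circle is determined by three boundary points: P_1, P_3, P_4.
Their circumcentre is (1, -1) with r² = 25.
The farthest remaining point P_5 is at distance² 17 ≤ 25.
r = √25 = 5.

5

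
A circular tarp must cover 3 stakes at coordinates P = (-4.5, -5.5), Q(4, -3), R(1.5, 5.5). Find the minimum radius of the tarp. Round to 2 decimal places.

Side lengths²: PQ² = 78.5, PR² = 157, QR² = 78.5.
Since PR² = 157 ≥ 78.5 + 78.5 = 157, the angle opposite PR is not acute, so the smallest enclosing circle has PR as diameter.
Centre = midpoint of PR = (-1.5, 0), r² = 157/4 = 39.25.
r = √(39.25) ≈ 6.26.

6.26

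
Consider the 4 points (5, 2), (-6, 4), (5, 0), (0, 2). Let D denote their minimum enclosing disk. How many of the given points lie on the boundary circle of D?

A smallest enclosing disk is always determined by at most three of the input points on its boundary.
The farthest pair is (-6, 4)–(5, 0) with squared distance 137. The circle on this segment as diameter has centre (-0.5, 2) and r² = 137/4 = 34.25.
Check (5, 2): distance² to centre = 30.25 ≤ 34.25, so it lies inside.
All remaining points lie in this disk, and no smaller disk contains both endpoints, so this is the minimum enclosing circle.
The points at distance exactly r from the centre are (-6, 4), (5, 0) — 2 points.

2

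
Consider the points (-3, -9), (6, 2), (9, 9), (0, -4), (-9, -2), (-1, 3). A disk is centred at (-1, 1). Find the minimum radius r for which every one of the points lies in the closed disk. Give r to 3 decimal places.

The required radius is the distance from (-1, 1) to the farthest point.
Squared distances: 104, 50, 164, 26, 73, 4.
Maximum is 164, attained at (9, 9).
r = √164 ≈ 12.806.

12.806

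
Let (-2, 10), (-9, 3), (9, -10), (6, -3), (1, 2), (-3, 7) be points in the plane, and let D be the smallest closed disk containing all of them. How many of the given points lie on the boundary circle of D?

3

By Welzl's lemma the MEC is supported by two points (diametrically opposite) or three points (on a circumcircle).
The minimum enclosing circle is determined by three boundary points: (-2, 10), (-9, 3), (9, -10).
Their circumcentre is (117/62, -55/62) with r² = 256853/1922.
The farthest remaining point (-3, 7) is at distance² 165465/1922 ≤ 256853/1922.
The points at distance exactly r from the centre are (-2, 10), (-9, 3), (9, -10) — 3 points.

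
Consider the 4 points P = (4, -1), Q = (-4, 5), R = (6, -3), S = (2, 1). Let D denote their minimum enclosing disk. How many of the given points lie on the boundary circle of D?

The farthest pair is Q–R with squared distance 164. The circle on this segment as diameter has centre (1, 1) and r² = 164/4 = 41.
Check P: distance² to centre = 13 ≤ 41, so it lies inside.
All remaining points lie in this disk, and no smaller disk contains both endpoints, so this is the minimum enclosing circle.
The points at distance exactly r from the centre are Q, R — 2 points.

2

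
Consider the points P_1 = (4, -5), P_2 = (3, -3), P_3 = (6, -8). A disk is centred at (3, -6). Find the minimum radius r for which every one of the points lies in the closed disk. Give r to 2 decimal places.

3.61

The required radius is the distance from (3, -6) to the farthest point.
Squared distances: 2, 9, 13.
Maximum is 13, attained at P_3.
r = √13 ≈ 3.61.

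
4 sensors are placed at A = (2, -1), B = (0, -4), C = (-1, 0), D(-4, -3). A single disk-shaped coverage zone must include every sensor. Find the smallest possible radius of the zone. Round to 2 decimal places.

3.16

By Welzl's lemma the MEC is supported by two points (diametrically opposite) or three points (on a circumcircle).
The farthest pair is A–D with squared distance 40. The circle on this segment as diameter has centre (-1, -2) and r² = 40/4 = 10.
Check B: distance² to centre = 5 ≤ 10, so it lies inside.
All remaining points lie in this disk, and no smaller disk contains both endpoints, so this is the minimum enclosing circle.
r = √10 ≈ 3.16.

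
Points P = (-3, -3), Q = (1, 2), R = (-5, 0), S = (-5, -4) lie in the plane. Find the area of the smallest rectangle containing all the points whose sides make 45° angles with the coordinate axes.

In coordinates u = x + y, v = x − y the rectangle is axis-aligned; the map (x,y)→(u,v) scales areas by 2.
u-values: -6, 3, -5, -9; range = 3 − (-9) = 12.
v-values: 0, -1, -5, -1; range = 0 − (-5) = 5.
Area = (12 × 5) / 2 = 30.

30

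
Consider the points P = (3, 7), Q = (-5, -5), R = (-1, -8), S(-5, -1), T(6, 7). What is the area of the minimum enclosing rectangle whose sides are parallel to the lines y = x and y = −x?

126.5

In coordinates u = x + y, v = x − y the rectangle is axis-aligned; the map (x,y)→(u,v) scales areas by 2.
u-values: 10, -10, -9, -6, 13; range = 13 − (-10) = 23.
v-values: -4, 0, 7, -4, -1; range = 7 − (-4) = 11.
Area = (23 × 11) / 2 = 126.5.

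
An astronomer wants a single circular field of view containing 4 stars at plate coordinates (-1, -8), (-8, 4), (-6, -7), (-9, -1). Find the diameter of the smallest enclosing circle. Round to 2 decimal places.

The minimum enclosing circle of a finite set is fixed by two of the points (as a diameter) or three (as a circumcircle).
The farthest pair is (-1, -8)–(-8, 4) with squared distance 193. The circle on this segment as diameter has centre (-4.5, -2) and r² = 193/4 = 48.25.
Check (-6, -7): distance² to centre = 27.25 ≤ 48.25, so it lies inside.
All remaining points lie in this disk, and no smaller disk contains both endpoints, so this is the minimum enclosing circle.
Diameter = 2r = 2√(48.25) ≈ 13.89.

13.89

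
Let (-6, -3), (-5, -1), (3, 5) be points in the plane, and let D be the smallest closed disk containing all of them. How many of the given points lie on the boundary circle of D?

Call the three points A, B, C in the order given.
Side lengths²: AB² = 5, AC² = 145, BC² = 100.
Since AC² = 145 ≥ 100 + 5 = 105, the angle opposite AC is not acute, so the smallest enclosing circle has AC as diameter.
Centre = midpoint of AC = (-1.5, 1), r² = 145/4 = 36.25.
The points at distance exactly r from the centre are (-6, -3), (3, 5) — 2 points.

2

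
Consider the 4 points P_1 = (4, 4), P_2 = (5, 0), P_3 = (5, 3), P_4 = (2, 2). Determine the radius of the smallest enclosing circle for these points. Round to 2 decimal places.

By Welzl's lemma the MEC is supported by two points (diametrically opposite) or three points (on a circumcircle).
The minimum enclosing circle is determined by three boundary points: P_1, P_2, P_4.
Their circumcentre is (4.1, 1.9) with r² = 4.42.
The farthest remaining point P_3 is at distance² 2.02 ≤ 4.42.
r = √(4.42) ≈ 2.10.

2.10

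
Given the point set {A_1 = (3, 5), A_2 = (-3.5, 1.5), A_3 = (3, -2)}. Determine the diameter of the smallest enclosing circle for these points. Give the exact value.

109/13

Side lengths²: A_1A_2² = 54.5, A_1A_3² = 49, A_2A_3² = 54.5.
Since A_2A_3² = 54.5 < 54.5 + 49 = 103.5, the triangle is acute, so the smallest enclosing circle is the circumcircle.
Circumcentre = (9/13, 1.5), r² = 11881/676.
Diameter = 2r = 2√(11881/676) = 109/13.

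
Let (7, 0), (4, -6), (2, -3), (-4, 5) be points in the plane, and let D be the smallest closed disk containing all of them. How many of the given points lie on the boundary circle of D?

The minimum enclosing circle is determined by three boundary points: (7, 0), (4, -6), (-4, 5).
Their circumcentre is (11/54, -19/54) with r² = 67525/1458.
The farthest remaining point (2, -3) is at distance² 14929/1458 ≤ 67525/1458.
The points at distance exactly r from the centre are (7, 0), (4, -6), (-4, 5) — 3 points.

3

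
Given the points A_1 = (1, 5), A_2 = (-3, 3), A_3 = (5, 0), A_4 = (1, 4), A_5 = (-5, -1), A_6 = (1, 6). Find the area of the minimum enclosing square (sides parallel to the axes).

The bounding box has width 10 and height 7.
An axis-aligned square enclosing the set must have side ≥ max(width, height).
So the minimum side is max(10, 7) = 10.
Area = 10² = 100.

100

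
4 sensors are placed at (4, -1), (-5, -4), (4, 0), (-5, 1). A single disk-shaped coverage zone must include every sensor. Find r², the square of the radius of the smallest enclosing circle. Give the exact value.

3977/162

By Welzl's lemma the MEC is supported by two points (diametrically opposite) or three points (on a circumcircle).
The minimum enclosing circle is determined by three boundary points: (-5, -4), (4, 0), (-5, 1).
Their circumcentre is (-13/18, -1.5) with r² = 3977/162.
The farthest remaining point (4, -1) is at distance² 3653/162 ≤ 3977/162.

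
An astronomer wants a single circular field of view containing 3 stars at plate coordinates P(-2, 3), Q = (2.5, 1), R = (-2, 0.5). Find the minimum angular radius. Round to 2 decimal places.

2.48

Side lengths²: PQ² = 24.25, PR² = 6.25, QR² = 20.5.
Since PQ² = 24.25 < 20.5 + 6.25 = 26.75, the triangle is acute, so the smallest enclosing circle is the circumcircle.
Circumcentre = (5/36, 1.75), r² = 3977/648.
r = √(3977/648) ≈ 2.48.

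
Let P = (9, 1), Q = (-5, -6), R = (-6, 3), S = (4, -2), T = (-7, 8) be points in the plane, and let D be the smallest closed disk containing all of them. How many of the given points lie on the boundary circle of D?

3

A smallest enclosing disk is always determined by at most three of the input points on its boundary.
The minimum enclosing circle is determined by three boundary points: P, Q, T.
Their circumcentre is (-1/6, 11/6) with r² = 1525/18.
The farthest remaining point R is at distance² 637/18 ≤ 1525/18.
The points at distance exactly r from the centre are P, Q, T — 3 points.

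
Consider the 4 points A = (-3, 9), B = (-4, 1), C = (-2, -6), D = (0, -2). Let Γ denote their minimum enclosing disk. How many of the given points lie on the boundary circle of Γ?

A smallest enclosing disk is always determined by at most three of the input points on its boundary.
The farthest pair is A–C with squared distance 226. The circle on this segment as diameter has centre (-2.5, 1.5) and r² = 226/4 = 56.5.
Check B: distance² to centre = 2.5 ≤ 56.5, so it lies inside.
All remaining points lie in this disk, and no smaller disk contains both endpoints, so this is the minimum enclosing circle.
The points at distance exactly r from the centre are A, C — 2 points.

2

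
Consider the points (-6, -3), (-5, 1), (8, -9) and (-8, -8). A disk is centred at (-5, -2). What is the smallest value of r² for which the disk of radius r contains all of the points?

The required radius is the distance from (-5, -2) to the farthest point.
Squared distances: 2, 9, 218, 45.
Maximum is 218, attained at (8, -9).

218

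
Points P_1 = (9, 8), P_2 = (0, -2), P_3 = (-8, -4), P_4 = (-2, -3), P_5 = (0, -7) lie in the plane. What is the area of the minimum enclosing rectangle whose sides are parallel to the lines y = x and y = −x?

In coordinates u = x + y, v = x − y the rectangle is axis-aligned; the map (x,y)→(u,v) scales areas by 2.
u-values: 17, -2, -12, -5, -7; range = 17 − (-12) = 29.
v-values: 1, 2, -4, 1, 7; range = 7 − (-4) = 11.
Area = (29 × 11) / 2 = 159.5.

159.5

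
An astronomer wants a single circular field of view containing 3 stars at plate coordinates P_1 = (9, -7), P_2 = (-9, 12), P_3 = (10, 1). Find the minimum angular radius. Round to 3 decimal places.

13.086

Side lengths²: P_1P_2² = 685, P_1P_3² = 65, P_2P_3² = 482.
Since P_1P_2² = 685 ≥ 482 + 65 = 547, the angle opposite P_1P_2 is not acute, so the smallest enclosing circle has P_1P_2 as diameter.
Centre = midpoint of P_1P_2 = (0, 2.5), r² = 685/4 = 171.25.
r = √(171.25) ≈ 13.086.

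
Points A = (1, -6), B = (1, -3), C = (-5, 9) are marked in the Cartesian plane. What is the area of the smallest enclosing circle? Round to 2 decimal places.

Side lengths²: AB² = 9, AC² = 261, BC² = 180.
Since AC² = 261 ≥ 180 + 9 = 189, the angle opposite AC is not acute, so the smallest enclosing circle has AC as diameter.
Centre = midpoint of AC = (-2, 1.5), r² = 261/4 = 65.25.
Area = π·r² = π·65.25 ≈ 204.99.

204.99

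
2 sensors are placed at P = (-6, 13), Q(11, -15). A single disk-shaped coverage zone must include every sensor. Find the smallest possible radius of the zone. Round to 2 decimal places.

The smallest circle enclosing two points has them as diameter endpoints.
Centre = midpoint = (2.5, -1); r² = |PQ|²/4 = 1073/4 = 268.25.
r = √(268.25) ≈ 16.38.

16.38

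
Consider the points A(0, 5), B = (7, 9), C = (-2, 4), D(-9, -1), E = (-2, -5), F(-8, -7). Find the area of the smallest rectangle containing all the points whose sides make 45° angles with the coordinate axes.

170.5

In coordinates u = x + y, v = x − y the rectangle is axis-aligned; the map (x,y)→(u,v) scales areas by 2.
u-values: 5, 16, 2, -10, -7, -15; range = 16 − (-15) = 31.
v-values: -5, -2, -6, -8, 3, -1; range = 3 − (-8) = 11.
Area = (31 × 11) / 2 = 170.5.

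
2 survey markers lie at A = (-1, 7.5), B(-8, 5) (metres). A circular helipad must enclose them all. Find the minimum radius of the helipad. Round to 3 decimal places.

The smallest circle enclosing two points has them as diameter endpoints.
Centre = midpoint = (-4.5, 6.25); r² = |AB|²/4 = 55.25/4 = 13.8125.
r = √(13.8125) ≈ 3.717.

3.717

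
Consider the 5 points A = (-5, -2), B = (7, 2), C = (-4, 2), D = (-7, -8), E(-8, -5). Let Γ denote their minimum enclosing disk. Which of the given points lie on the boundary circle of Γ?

The minimum enclosing circle of a finite set is fixed by two of the points (as a diameter) or three (as a circumcircle).
The farthest pair is B–D with squared distance 296. The circle on this segment as diameter has centre (0, -3) and r² = 296/4 = 74.
Check A: distance² to centre = 26 ≤ 74, so it lies inside.
All remaining points lie in this disk, and no smaller disk contains both endpoints, so this is the minimum enclosing circle.
The points at distance exactly r from the centre are B, D — 2 points.

B, D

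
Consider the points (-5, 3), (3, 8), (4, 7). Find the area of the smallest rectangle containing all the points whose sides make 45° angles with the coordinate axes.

In coordinates u = x + y, v = x − y the rectangle is axis-aligned; the map (x,y)→(u,v) scales areas by 2.
u-values: -2, 11, 11; range = 11 − (-2) = 13.
v-values: -8, -5, -3; range = -3 − (-8) = 5.
Area = (13 × 5) / 2 = 32.5.

32.5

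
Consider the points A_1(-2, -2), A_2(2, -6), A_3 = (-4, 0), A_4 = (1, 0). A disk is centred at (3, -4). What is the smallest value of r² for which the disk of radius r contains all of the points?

65

The required radius is the distance from (3, -4) to the farthest point.
Squared distances: 29, 5, 65, 20.
Maximum is 65, attained at A_3.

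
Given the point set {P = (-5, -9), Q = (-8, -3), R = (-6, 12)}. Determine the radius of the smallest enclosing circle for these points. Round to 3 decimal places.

10.512

Side lengths²: PQ² = 45, PR² = 442, QR² = 229.
Since PR² = 442 ≥ 229 + 45 = 274, the angle opposite PR is not acute, so the smallest enclosing circle has PR as diameter.
Centre = midpoint of PR = (-5.5, 1.5), r² = 442/4 = 110.5.
r = √(110.5) ≈ 10.512.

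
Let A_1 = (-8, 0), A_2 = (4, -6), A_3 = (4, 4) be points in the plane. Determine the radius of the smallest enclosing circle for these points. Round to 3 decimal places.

Side lengths²: A_1A_2² = 180, A_1A_3² = 160, A_2A_3² = 100.
Since A_1A_2² = 180 < 160 + 100 = 260, the triangle is acute, so the smallest enclosing circle is the circumcircle.
Circumcentre = (-1, -1), r² = 50.
r = √50 ≈ 7.071.

7.071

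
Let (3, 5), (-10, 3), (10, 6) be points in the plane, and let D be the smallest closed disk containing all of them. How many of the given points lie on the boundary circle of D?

Call the three points A, B, C in the order given.
Side lengths²: AB² = 173, AC² = 50, BC² = 409.
Since BC² = 409 ≥ 173 + 50 = 223, the angle opposite BC is not acute, so the smallest enclosing circle has BC as diameter.
Centre = midpoint of BC = (0, 4.5), r² = 409/4 = 102.25.
The points at distance exactly r from the centre are (-10, 3), (10, 6) — 2 points.

2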